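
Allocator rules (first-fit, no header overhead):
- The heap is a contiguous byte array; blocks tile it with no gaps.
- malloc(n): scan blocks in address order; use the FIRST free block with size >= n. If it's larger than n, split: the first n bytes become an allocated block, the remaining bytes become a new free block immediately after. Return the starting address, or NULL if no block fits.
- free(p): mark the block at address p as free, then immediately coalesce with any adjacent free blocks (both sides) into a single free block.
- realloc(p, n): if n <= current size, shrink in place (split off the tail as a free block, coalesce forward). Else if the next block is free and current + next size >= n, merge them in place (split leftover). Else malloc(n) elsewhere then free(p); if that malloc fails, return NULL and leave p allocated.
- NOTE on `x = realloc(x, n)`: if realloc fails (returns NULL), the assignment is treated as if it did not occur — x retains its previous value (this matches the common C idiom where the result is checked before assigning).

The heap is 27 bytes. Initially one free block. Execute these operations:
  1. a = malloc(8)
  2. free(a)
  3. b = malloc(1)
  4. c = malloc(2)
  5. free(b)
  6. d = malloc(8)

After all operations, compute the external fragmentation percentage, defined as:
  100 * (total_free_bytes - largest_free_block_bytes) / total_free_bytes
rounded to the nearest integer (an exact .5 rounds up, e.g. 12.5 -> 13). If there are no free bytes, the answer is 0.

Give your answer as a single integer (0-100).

Op 1: a = malloc(8) -> a = 0; heap: [0-7 ALLOC][8-26 FREE]
Op 2: free(a) -> (freed a); heap: [0-26 FREE]
Op 3: b = malloc(1) -> b = 0; heap: [0-0 ALLOC][1-26 FREE]
Op 4: c = malloc(2) -> c = 1; heap: [0-0 ALLOC][1-2 ALLOC][3-26 FREE]
Op 5: free(b) -> (freed b); heap: [0-0 FREE][1-2 ALLOC][3-26 FREE]
Op 6: d = malloc(8) -> d = 3; heap: [0-0 FREE][1-2 ALLOC][3-10 ALLOC][11-26 FREE]
Free blocks: [1 16] total_free=17 largest=16 -> 100*(17-16)/17 = 100/17 ≈ 5.882 -> rounds to 6

Answer: 6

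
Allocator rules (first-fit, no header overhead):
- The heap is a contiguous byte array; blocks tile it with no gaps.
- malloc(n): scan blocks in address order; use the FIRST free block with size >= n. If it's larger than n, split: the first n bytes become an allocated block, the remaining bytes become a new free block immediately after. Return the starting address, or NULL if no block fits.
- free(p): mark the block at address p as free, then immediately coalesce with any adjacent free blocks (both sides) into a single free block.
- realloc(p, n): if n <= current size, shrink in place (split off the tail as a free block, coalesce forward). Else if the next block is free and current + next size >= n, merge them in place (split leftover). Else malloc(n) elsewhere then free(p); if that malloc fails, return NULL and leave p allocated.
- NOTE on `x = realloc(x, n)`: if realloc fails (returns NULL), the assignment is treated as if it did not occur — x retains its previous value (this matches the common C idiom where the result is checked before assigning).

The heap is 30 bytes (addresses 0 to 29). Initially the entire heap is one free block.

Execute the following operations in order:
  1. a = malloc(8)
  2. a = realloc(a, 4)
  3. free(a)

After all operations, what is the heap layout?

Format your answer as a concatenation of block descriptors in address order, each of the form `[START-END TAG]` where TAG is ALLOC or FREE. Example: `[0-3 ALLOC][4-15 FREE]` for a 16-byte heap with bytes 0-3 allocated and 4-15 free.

Answer: [0-29 FREE]

Derivation:
Op 1: a = malloc(8) -> a = 0; heap: [0-7 ALLOC][8-29 FREE]
Op 2: a = realloc(a, 4) -> a = 0; heap: [0-3 ALLOC][4-29 FREE]
Op 3: free(a) -> (freed a); heap: [0-29 FREE]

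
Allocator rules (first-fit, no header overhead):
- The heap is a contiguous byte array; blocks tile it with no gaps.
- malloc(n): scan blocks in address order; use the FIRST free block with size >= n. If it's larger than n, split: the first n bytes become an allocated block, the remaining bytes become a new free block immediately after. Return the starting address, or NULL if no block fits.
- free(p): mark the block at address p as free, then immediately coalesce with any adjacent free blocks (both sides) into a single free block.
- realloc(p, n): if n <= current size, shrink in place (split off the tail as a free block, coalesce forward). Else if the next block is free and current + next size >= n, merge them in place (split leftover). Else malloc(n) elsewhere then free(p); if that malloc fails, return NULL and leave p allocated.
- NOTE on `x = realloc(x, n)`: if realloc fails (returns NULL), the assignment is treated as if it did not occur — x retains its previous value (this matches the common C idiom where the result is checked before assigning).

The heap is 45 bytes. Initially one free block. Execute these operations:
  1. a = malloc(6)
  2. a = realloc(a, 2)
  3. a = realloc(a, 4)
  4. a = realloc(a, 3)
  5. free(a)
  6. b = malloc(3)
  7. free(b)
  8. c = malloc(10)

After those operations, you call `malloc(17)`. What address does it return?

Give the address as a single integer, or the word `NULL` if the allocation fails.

Answer: 10

Derivation:
Op 1: a = malloc(6) -> a = 0; heap: [0-5 ALLOC][6-44 FREE]
Op 2: a = realloc(a, 2) -> a = 0; heap: [0-1 ALLOC][2-44 FREE]
Op 3: a = realloc(a, 4) -> a = 0; heap: [0-3 ALLOC][4-44 FREE]
Op 4: a = realloc(a, 3) -> a = 0; heap: [0-2 ALLOC][3-44 FREE]
Op 5: free(a) -> (freed a); heap: [0-44 FREE]
Op 6: b = malloc(3) -> b = 0; heap: [0-2 ALLOC][3-44 FREE]
Op 7: free(b) -> (freed b); heap: [0-44 FREE]
Op 8: c = malloc(10) -> c = 0; heap: [0-9 ALLOC][10-44 FREE]
malloc(17): first-fit scan over [0-9 ALLOC][10-44 FREE] -> 10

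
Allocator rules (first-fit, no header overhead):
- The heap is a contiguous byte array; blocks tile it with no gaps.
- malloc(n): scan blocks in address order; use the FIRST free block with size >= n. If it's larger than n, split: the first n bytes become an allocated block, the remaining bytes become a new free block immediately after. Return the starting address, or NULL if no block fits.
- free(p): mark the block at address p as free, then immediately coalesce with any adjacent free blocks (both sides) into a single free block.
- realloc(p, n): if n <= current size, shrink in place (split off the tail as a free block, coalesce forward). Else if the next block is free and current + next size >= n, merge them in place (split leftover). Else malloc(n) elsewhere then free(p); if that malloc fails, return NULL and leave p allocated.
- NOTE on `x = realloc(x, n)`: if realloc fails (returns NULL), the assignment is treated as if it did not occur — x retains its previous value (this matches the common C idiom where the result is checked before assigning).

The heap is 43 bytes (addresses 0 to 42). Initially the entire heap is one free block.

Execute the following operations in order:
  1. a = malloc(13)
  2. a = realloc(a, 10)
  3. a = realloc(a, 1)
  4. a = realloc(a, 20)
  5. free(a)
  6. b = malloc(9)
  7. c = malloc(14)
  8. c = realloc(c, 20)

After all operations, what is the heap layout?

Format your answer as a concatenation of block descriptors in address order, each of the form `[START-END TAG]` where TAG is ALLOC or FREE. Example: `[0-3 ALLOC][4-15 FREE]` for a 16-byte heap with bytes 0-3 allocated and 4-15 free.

Op 1: a = malloc(13) -> a = 0; heap: [0-12 ALLOC][13-42 FREE]
Op 2: a = realloc(a, 10) -> a = 0; heap: [0-9 ALLOC][10-42 FREE]
Op 3: a = realloc(a, 1) -> a = 0; heap: [0-0 ALLOC][1-42 FREE]
Op 4: a = realloc(a, 20) -> a = 0; heap: [0-19 ALLOC][20-42 FREE]
Op 5: free(a) -> (freed a); heap: [0-42 FREE]
Op 6: b = malloc(9) -> b = 0; heap: [0-8 ALLOC][9-42 FREE]
Op 7: c = malloc(14) -> c = 9; heap: [0-8 ALLOC][9-22 ALLOC][23-42 FREE]
Op 8: c = realloc(c, 20) -> c = 9; heap: [0-8 ALLOC][9-28 ALLOC][29-42 FREE]

Answer: [0-8 ALLOC][9-28 ALLOC][29-42 FREE]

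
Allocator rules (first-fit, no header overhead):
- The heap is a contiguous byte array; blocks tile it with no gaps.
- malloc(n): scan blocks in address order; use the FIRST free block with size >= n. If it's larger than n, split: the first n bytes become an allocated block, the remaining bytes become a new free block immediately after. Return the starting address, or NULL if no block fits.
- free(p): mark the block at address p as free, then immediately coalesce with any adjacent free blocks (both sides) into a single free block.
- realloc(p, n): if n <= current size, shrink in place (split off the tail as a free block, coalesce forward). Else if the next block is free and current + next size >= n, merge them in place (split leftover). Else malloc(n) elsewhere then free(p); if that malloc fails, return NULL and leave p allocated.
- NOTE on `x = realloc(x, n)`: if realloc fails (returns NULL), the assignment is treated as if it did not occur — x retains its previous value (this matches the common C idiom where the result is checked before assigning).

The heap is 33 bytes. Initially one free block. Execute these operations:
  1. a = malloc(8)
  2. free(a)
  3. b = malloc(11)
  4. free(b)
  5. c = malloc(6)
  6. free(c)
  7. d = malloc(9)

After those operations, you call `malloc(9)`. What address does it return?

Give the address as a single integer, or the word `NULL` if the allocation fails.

Answer: 9

Derivation:
Op 1: a = malloc(8) -> a = 0; heap: [0-7 ALLOC][8-32 FREE]
Op 2: free(a) -> (freed a); heap: [0-32 FREE]
Op 3: b = malloc(11) -> b = 0; heap: [0-10 ALLOC][11-32 FREE]
Op 4: free(b) -> (freed b); heap: [0-32 FREE]
Op 5: c = malloc(6) -> c = 0; heap: [0-5 ALLOC][6-32 FREE]
Op 6: free(c) -> (freed c); heap: [0-32 FREE]
Op 7: d = malloc(9) -> d = 0; heap: [0-8 ALLOC][9-32 FREE]
malloc(9): first-fit scan over [0-8 ALLOC][9-32 FREE] -> 9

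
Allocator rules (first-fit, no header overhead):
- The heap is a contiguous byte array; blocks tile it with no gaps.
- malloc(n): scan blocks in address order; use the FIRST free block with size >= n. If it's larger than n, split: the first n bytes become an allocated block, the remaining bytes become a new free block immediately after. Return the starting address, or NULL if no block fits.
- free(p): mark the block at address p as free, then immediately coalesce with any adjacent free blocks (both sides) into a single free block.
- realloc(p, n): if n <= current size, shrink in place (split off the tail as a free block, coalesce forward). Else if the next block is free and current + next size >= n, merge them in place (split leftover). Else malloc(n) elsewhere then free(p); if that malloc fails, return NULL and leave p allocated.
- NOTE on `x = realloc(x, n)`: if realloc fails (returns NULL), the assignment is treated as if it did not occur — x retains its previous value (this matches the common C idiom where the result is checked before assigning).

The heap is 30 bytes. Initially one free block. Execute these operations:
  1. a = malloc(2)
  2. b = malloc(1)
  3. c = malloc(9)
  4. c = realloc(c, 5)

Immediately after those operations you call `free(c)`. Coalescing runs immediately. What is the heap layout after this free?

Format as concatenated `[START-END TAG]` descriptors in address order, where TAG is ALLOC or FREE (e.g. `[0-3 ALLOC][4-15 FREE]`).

Op 1: a = malloc(2) -> a = 0; heap: [0-1 ALLOC][2-29 FREE]
Op 2: b = malloc(1) -> b = 2; heap: [0-1 ALLOC][2-2 ALLOC][3-29 FREE]
Op 3: c = malloc(9) -> c = 3; heap: [0-1 ALLOC][2-2 ALLOC][3-11 ALLOC][12-29 FREE]
Op 4: c = realloc(c, 5) -> c = 3; heap: [0-1 ALLOC][2-2 ALLOC][3-7 ALLOC][8-29 FREE]
free(c): c = 3 -> block [3-7 ALLOC]; mark free, coalesce with adjacent free neighbors -> [0-1 ALLOC][2-2 ALLOC][3-29 FREE]

Answer: [0-1 ALLOC][2-2 ALLOC][3-29 FREE]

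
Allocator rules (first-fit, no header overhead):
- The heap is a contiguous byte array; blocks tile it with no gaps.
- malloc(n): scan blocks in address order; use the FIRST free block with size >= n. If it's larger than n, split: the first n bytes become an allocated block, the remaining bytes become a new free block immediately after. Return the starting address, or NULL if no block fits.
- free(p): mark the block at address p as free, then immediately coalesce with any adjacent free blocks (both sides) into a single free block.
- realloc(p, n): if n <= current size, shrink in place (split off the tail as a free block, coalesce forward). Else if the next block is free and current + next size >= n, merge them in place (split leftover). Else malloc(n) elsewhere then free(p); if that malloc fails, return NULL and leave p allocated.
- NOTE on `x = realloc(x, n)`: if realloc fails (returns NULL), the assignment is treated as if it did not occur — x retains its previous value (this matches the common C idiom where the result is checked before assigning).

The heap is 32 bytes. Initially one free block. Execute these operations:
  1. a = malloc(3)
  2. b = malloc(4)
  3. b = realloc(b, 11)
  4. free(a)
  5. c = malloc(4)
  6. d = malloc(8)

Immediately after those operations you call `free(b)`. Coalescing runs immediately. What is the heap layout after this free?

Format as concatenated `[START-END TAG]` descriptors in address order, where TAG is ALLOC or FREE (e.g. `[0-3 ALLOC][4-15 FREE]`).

Op 1: a = malloc(3) -> a = 0; heap: [0-2 ALLOC][3-31 FREE]
Op 2: b = malloc(4) -> b = 3; heap: [0-2 ALLOC][3-6 ALLOC][7-31 FREE]
Op 3: b = realloc(b, 11) -> b = 3; heap: [0-2 ALLOC][3-13 ALLOC][14-31 FREE]
Op 4: free(a) -> (freed a); heap: [0-2 FREE][3-13 ALLOC][14-31 FREE]
Op 5: c = malloc(4) -> c = 14; heap: [0-2 FREE][3-13 ALLOC][14-17 ALLOC][18-31 FREE]
Op 6: d = malloc(8) -> d = 18; heap: [0-2 FREE][3-13 ALLOC][14-17 ALLOC][18-25 ALLOC][26-31 FREE]
free(b): b = 3 -> block [3-13 ALLOC]; mark free, coalesce with adjacent free neighbors -> [0-13 FREE][14-17 ALLOC][18-25 ALLOC][26-31 FREE]

Answer: [0-13 FREE][14-17 ALLOC][18-25 ALLOC][26-31 FREE]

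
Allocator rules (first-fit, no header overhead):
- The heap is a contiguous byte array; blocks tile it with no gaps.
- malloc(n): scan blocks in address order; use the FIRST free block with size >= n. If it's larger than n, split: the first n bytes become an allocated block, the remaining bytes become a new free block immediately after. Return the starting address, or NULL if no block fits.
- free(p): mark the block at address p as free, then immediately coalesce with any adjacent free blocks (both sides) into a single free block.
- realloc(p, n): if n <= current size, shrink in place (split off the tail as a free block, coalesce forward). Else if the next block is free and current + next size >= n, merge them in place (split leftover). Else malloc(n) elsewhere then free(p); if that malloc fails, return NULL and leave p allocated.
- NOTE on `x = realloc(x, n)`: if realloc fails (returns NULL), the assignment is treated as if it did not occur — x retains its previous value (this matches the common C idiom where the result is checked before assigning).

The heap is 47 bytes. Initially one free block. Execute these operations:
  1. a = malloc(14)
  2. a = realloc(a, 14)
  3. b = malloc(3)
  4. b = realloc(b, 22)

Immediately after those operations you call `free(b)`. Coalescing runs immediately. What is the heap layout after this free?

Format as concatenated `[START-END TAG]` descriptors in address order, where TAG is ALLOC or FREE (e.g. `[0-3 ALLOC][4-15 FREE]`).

Op 1: a = malloc(14) -> a = 0; heap: [0-13 ALLOC][14-46 FREE]
Op 2: a = realloc(a, 14) -> a = 0; heap: [0-13 ALLOC][14-46 FREE]
Op 3: b = malloc(3) -> b = 14; heap: [0-13 ALLOC][14-16 ALLOC][17-46 FREE]
Op 4: b = realloc(b, 22) -> b = 14; heap: [0-13 ALLOC][14-35 ALLOC][36-46 FREE]
free(b): b = 14 -> block [14-35 ALLOC]; mark free, coalesce with adjacent free neighbors -> [0-13 ALLOC][14-46 FREE]

Answer: [0-13 ALLOC][14-46 FREE]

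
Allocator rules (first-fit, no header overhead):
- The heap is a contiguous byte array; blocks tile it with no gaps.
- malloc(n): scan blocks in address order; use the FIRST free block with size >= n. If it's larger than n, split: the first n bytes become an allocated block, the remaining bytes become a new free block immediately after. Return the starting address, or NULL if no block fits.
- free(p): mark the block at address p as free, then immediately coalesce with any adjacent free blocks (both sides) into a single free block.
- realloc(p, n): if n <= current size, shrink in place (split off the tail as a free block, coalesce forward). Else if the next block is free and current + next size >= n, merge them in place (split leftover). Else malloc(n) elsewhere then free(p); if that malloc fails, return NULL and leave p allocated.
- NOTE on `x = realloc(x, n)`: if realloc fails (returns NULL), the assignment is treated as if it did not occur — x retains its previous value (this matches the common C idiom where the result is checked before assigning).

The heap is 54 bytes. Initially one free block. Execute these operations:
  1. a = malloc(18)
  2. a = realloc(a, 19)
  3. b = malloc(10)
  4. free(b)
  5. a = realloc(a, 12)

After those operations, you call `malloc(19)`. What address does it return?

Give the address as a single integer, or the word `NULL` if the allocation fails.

Op 1: a = malloc(18) -> a = 0; heap: [0-17 ALLOC][18-53 FREE]
Op 2: a = realloc(a, 19) -> a = 0; heap: [0-18 ALLOC][19-53 FREE]
Op 3: b = malloc(10) -> b = 19; heap: [0-18 ALLOC][19-28 ALLOC][29-53 FREE]
Op 4: free(b) -> (freed b); heap: [0-18 ALLOC][19-53 FREE]
Op 5: a = realloc(a, 12) -> a = 0; heap: [0-11 ALLOC][12-53 FREE]
malloc(19): first-fit scan over [0-11 ALLOC][12-53 FREE] -> 12

Answer: 12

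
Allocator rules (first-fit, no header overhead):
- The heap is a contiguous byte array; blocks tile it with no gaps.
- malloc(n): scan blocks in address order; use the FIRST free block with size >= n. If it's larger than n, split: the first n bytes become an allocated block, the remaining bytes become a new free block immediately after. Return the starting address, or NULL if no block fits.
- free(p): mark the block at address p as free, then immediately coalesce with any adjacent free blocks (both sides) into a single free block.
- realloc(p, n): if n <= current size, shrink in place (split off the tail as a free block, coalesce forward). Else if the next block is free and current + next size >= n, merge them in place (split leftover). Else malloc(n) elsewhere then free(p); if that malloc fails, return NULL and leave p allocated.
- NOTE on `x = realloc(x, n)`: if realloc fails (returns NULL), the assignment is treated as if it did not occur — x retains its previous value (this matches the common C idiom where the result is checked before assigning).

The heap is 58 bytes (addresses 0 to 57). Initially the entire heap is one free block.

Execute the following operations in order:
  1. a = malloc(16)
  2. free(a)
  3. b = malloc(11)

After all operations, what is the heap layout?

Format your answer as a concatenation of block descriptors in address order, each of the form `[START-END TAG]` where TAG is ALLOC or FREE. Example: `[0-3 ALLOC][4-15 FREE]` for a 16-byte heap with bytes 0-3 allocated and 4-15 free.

Answer: [0-10 ALLOC][11-57 FREE]

Derivation:
Op 1: a = malloc(16) -> a = 0; heap: [0-15 ALLOC][16-57 FREE]
Op 2: free(a) -> (freed a); heap: [0-57 FREE]
Op 3: b = malloc(11) -> b = 0; heap: [0-10 ALLOC][11-57 FREE]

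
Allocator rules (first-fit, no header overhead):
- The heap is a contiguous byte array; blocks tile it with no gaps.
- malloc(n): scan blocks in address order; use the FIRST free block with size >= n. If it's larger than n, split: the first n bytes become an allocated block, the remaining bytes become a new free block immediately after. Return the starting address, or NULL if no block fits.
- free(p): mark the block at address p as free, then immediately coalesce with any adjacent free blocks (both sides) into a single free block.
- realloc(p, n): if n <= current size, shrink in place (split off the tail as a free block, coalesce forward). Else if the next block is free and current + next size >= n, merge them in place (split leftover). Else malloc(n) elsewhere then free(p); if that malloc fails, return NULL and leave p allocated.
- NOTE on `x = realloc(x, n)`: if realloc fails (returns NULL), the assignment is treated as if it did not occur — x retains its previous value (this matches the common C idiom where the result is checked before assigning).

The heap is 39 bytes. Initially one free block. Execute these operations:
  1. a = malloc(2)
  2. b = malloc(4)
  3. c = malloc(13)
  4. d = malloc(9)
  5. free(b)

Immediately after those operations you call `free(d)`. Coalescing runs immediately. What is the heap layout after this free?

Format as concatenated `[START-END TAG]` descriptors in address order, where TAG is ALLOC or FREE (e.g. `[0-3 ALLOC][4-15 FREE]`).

Answer: [0-1 ALLOC][2-5 FREE][6-18 ALLOC][19-38 FREE]

Derivation:
Op 1: a = malloc(2) -> a = 0; heap: [0-1 ALLOC][2-38 FREE]
Op 2: b = malloc(4) -> b = 2; heap: [0-1 ALLOC][2-5 ALLOC][6-38 FREE]
Op 3: c = malloc(13) -> c = 6; heap: [0-1 ALLOC][2-5 ALLOC][6-18 ALLOC][19-38 FREE]
Op 4: d = malloc(9) -> d = 19; heap: [0-1 ALLOC][2-5 ALLOC][6-18 ALLOC][19-27 ALLOC][28-38 FREE]
Op 5: free(b) -> (freed b); heap: [0-1 ALLOC][2-5 FREE][6-18 ALLOC][19-27 ALLOC][28-38 FREE]
free(d): d = 19 -> block [19-27 ALLOC]; mark free, coalesce with adjacent free neighbors -> [0-1 ALLOC][2-5 FREE][6-18 ALLOC][19-38 FREE]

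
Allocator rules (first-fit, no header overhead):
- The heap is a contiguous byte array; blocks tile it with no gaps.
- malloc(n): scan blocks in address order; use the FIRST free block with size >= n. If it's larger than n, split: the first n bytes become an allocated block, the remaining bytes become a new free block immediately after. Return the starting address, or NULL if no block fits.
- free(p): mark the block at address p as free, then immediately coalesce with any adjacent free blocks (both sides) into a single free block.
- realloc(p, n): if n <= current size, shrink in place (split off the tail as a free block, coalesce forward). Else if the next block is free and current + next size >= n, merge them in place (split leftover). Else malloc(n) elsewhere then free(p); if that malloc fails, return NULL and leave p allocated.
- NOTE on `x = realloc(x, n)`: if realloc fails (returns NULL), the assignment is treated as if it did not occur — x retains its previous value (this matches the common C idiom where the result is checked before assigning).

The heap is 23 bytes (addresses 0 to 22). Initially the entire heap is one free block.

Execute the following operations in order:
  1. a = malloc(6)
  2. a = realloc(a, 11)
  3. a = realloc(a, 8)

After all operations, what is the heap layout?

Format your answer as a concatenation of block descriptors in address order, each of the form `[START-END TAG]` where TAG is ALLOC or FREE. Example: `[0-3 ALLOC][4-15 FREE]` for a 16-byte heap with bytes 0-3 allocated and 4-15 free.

Op 1: a = malloc(6) -> a = 0; heap: [0-5 ALLOC][6-22 FREE]
Op 2: a = realloc(a, 11) -> a = 0; heap: [0-10 ALLOC][11-22 FREE]
Op 3: a = realloc(a, 8) -> a = 0; heap: [0-7 ALLOC][8-22 FREE]

Answer: [0-7 ALLOC][8-22 FREE]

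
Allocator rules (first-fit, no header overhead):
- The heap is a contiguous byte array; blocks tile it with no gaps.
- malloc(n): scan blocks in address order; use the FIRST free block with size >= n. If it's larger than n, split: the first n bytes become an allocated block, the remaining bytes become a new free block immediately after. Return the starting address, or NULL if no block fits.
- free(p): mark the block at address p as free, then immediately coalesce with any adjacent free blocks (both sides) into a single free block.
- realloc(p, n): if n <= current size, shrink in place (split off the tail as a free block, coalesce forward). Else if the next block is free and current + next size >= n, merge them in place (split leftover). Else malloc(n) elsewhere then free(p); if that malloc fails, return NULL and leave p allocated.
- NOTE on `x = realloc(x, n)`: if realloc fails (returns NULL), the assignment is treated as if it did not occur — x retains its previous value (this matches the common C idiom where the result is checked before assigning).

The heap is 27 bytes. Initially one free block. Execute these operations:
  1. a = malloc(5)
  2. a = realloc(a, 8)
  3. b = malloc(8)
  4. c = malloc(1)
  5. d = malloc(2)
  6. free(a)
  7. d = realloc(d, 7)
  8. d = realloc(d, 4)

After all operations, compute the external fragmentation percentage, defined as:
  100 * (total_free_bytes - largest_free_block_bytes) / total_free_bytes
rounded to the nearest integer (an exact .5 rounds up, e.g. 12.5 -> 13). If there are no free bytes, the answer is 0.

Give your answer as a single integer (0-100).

Op 1: a = malloc(5) -> a = 0; heap: [0-4 ALLOC][5-26 FREE]
Op 2: a = realloc(a, 8) -> a = 0; heap: [0-7 ALLOC][8-26 FREE]
Op 3: b = malloc(8) -> b = 8; heap: [0-7 ALLOC][8-15 ALLOC][16-26 FREE]
Op 4: c = malloc(1) -> c = 16; heap: [0-7 ALLOC][8-15 ALLOC][16-16 ALLOC][17-26 FREE]
Op 5: d = malloc(2) -> d = 17; heap: [0-7 ALLOC][8-15 ALLOC][16-16 ALLOC][17-18 ALLOC][19-26 FREE]
Op 6: free(a) -> (freed a); heap: [0-7 FREE][8-15 ALLOC][16-16 ALLOC][17-18 ALLOC][19-26 FREE]
Op 7: d = realloc(d, 7) -> d = 17; heap: [0-7 FREE][8-15 ALLOC][16-16 ALLOC][17-23 ALLOC][24-26 FREE]
Op 8: d = realloc(d, 4) -> d = 17; heap: [0-7 FREE][8-15 ALLOC][16-16 ALLOC][17-20 ALLOC][21-26 FREE]
Free blocks: [8 6] total_free=14 largest=8 -> 100*(14-8)/14 = 600/14 ≈ 42.857 -> rounds to 43

Answer: 43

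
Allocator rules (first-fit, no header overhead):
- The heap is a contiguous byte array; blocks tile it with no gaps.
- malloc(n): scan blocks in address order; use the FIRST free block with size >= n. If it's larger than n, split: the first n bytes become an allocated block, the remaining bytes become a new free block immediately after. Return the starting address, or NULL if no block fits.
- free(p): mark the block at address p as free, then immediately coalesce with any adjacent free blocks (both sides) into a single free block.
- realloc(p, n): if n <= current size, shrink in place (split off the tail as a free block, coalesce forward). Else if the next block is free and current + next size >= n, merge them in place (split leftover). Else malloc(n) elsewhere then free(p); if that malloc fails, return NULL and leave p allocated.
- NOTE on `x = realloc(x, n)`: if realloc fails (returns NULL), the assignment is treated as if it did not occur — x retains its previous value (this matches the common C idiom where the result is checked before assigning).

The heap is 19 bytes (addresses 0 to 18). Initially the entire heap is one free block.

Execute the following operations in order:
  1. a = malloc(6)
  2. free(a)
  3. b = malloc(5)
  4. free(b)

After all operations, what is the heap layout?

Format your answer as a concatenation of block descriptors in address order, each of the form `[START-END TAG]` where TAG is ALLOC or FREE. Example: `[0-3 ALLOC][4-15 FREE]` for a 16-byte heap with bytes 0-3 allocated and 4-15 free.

Answer: [0-18 FREE]

Derivation:
Op 1: a = malloc(6) -> a = 0; heap: [0-5 ALLOC][6-18 FREE]
Op 2: free(a) -> (freed a); heap: [0-18 FREE]
Op 3: b = malloc(5) -> b = 0; heap: [0-4 ALLOC][5-18 FREE]
Op 4: free(b) -> (freed b); heap: [0-18 FREE]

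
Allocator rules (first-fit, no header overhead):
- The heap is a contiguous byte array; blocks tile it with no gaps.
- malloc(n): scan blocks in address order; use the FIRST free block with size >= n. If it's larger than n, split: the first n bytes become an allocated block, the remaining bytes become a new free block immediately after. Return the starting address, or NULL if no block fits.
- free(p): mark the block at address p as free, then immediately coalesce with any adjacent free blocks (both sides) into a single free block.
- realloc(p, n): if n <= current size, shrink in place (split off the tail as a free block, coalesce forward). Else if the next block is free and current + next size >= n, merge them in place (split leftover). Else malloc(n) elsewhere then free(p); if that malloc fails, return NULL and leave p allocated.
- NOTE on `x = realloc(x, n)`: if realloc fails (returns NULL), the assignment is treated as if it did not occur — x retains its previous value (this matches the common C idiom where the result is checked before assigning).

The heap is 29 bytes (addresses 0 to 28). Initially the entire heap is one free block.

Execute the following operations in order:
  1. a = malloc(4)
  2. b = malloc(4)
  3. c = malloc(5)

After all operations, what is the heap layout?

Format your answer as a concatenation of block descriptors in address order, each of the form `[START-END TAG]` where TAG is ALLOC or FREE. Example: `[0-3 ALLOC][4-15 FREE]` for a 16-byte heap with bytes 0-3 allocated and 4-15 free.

Answer: [0-3 ALLOC][4-7 ALLOC][8-12 ALLOC][13-28 FREE]

Derivation:
Op 1: a = malloc(4) -> a = 0; heap: [0-3 ALLOC][4-28 FREE]
Op 2: b = malloc(4) -> b = 4; heap: [0-3 ALLOC][4-7 ALLOC][8-28 FREE]
Op 3: c = malloc(5) -> c = 8; heap: [0-3 ALLOC][4-7 ALLOC][8-12 ALLOC][13-28 FREE]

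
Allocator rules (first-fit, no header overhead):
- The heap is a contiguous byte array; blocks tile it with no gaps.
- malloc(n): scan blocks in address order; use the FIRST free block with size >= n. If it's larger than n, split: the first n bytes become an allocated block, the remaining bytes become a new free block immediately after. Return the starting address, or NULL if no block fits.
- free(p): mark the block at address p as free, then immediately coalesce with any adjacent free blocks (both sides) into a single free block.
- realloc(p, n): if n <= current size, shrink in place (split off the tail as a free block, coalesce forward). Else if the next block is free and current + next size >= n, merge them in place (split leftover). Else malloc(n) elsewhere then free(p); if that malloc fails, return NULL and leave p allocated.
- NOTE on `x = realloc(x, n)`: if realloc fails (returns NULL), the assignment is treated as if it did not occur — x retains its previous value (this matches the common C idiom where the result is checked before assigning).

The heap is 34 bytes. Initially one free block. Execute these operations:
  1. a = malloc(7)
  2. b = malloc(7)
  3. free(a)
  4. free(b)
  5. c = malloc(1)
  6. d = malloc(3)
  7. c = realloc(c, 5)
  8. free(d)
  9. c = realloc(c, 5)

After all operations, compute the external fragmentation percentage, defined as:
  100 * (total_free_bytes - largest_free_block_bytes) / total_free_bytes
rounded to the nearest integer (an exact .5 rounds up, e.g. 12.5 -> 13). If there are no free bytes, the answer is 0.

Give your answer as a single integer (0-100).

Op 1: a = malloc(7) -> a = 0; heap: [0-6 ALLOC][7-33 FREE]
Op 2: b = malloc(7) -> b = 7; heap: [0-6 ALLOC][7-13 ALLOC][14-33 FREE]
Op 3: free(a) -> (freed a); heap: [0-6 FREE][7-13 ALLOC][14-33 FREE]
Op 4: free(b) -> (freed b); heap: [0-33 FREE]
Op 5: c = malloc(1) -> c = 0; heap: [0-0 ALLOC][1-33 FREE]
Op 6: d = malloc(3) -> d = 1; heap: [0-0 ALLOC][1-3 ALLOC][4-33 FREE]
Op 7: c = realloc(c, 5) -> c = 4; heap: [0-0 FREE][1-3 ALLOC][4-8 ALLOC][9-33 FREE]
Op 8: free(d) -> (freed d); heap: [0-3 FREE][4-8 ALLOC][9-33 FREE]
Op 9: c = realloc(c, 5) -> c = 4; heap: [0-3 FREE][4-8 ALLOC][9-33 FREE]
Free blocks: [4 25] total_free=29 largest=25 -> 100*(29-25)/29 = 400/29 ≈ 13.793 -> rounds to 14

Answer: 14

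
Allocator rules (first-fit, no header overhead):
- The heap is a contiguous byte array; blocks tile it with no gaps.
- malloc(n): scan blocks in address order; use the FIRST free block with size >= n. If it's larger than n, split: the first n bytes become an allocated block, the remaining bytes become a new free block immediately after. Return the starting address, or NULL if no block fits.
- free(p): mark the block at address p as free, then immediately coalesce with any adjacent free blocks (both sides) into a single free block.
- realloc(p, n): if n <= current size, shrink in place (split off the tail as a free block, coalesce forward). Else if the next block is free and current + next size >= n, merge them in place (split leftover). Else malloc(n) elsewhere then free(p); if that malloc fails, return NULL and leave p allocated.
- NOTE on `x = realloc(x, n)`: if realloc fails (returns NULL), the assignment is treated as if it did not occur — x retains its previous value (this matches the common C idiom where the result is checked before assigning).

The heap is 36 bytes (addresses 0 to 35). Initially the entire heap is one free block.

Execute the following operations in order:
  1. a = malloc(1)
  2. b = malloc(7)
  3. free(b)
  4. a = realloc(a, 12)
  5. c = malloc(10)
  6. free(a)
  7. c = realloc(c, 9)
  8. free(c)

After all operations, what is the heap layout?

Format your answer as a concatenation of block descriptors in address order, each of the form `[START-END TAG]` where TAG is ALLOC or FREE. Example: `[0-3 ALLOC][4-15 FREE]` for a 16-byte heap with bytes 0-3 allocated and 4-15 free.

Answer: [0-35 FREE]

Derivation:
Op 1: a = malloc(1) -> a = 0; heap: [0-0 ALLOC][1-35 FREE]
Op 2: b = malloc(7) -> b = 1; heap: [0-0 ALLOC][1-7 ALLOC][8-35 FREE]
Op 3: free(b) -> (freed b); heap: [0-0 ALLOC][1-35 FREE]
Op 4: a = realloc(a, 12) -> a = 0; heap: [0-11 ALLOC][12-35 FREE]
Op 5: c = malloc(10) -> c = 12; heap: [0-11 ALLOC][12-21 ALLOC][22-35 FREE]
Op 6: free(a) -> (freed a); heap: [0-11 FREE][12-21 ALLOC][22-35 FREE]
Op 7: c = realloc(c, 9) -> c = 12; heap: [0-11 FREE][12-20 ALLOC][21-35 FREE]
Op 8: free(c) -> (freed c); heap: [0-35 FREE]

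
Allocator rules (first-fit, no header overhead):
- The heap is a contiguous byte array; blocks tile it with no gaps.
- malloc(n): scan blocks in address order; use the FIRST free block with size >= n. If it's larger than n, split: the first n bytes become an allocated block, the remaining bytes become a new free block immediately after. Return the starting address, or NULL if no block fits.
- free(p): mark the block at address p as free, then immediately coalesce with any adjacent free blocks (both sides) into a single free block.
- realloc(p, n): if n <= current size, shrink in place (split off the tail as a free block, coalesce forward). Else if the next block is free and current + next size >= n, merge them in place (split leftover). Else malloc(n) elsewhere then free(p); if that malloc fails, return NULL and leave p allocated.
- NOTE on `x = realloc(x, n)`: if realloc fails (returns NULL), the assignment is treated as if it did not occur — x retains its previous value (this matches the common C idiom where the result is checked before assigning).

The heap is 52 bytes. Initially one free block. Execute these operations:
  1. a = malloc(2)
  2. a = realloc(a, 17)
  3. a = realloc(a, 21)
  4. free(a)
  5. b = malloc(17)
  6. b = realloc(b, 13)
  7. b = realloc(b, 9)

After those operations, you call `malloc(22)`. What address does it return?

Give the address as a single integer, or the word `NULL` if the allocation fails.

Op 1: a = malloc(2) -> a = 0; heap: [0-1 ALLOC][2-51 FREE]
Op 2: a = realloc(a, 17) -> a = 0; heap: [0-16 ALLOC][17-51 FREE]
Op 3: a = realloc(a, 21) -> a = 0; heap: [0-20 ALLOC][21-51 FREE]
Op 4: free(a) -> (freed a); heap: [0-51 FREE]
Op 5: b = malloc(17) -> b = 0; heap: [0-16 ALLOC][17-51 FREE]
Op 6: b = realloc(b, 13) -> b = 0; heap: [0-12 ALLOC][13-51 FREE]
Op 7: b = realloc(b, 9) -> b = 0; heap: [0-8 ALLOC][9-51 FREE]
malloc(22): first-fit scan over [0-8 ALLOC][9-51 FREE] -> 9

Answer: 9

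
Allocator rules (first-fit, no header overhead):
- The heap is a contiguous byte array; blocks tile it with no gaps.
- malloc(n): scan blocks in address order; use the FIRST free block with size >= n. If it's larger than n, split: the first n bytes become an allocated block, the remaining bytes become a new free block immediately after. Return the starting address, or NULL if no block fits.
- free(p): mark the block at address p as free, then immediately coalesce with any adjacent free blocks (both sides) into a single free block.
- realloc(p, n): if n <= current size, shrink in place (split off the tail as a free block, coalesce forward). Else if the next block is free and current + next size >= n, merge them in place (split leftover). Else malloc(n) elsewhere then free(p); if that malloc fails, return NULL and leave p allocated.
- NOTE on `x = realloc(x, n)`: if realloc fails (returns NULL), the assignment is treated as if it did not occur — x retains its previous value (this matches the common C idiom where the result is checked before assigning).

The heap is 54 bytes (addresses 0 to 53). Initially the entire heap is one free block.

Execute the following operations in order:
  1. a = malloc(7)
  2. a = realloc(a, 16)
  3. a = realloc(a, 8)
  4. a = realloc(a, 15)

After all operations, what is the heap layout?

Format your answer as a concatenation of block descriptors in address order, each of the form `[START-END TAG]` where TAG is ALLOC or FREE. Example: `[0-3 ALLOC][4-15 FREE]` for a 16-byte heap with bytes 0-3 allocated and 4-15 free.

Answer: [0-14 ALLOC][15-53 FREE]

Derivation:
Op 1: a = malloc(7) -> a = 0; heap: [0-6 ALLOC][7-53 FREE]
Op 2: a = realloc(a, 16) -> a = 0; heap: [0-15 ALLOC][16-53 FREE]
Op 3: a = realloc(a, 8) -> a = 0; heap: [0-7 ALLOC][8-53 FREE]
Op 4: a = realloc(a, 15) -> a = 0; heap: [0-14 ALLOC][15-53 FREE]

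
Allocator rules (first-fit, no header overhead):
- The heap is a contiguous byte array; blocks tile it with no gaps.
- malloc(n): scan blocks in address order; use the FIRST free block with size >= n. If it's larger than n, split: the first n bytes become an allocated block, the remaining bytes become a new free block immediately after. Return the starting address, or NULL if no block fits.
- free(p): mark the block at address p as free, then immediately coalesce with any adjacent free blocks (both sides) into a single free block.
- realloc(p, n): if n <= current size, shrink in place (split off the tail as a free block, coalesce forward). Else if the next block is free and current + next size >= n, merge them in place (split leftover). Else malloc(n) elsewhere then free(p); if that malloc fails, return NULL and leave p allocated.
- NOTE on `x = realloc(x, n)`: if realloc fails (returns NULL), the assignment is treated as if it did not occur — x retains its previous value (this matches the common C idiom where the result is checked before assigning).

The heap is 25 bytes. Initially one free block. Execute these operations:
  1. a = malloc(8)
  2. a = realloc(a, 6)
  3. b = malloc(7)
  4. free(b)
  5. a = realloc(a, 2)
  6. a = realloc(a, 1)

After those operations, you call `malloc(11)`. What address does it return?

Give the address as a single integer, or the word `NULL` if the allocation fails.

Answer: 1

Derivation:
Op 1: a = malloc(8) -> a = 0; heap: [0-7 ALLOC][8-24 FREE]
Op 2: a = realloc(a, 6) -> a = 0; heap: [0-5 ALLOC][6-24 FREE]
Op 3: b = malloc(7) -> b = 6; heap: [0-5 ALLOC][6-12 ALLOC][13-24 FREE]
Op 4: free(b) -> (freed b); heap: [0-5 ALLOC][6-24 FREE]
Op 5: a = realloc(a, 2) -> a = 0; heap: [0-1 ALLOC][2-24 FREE]
Op 6: a = realloc(a, 1) -> a = 0; heap: [0-0 ALLOC][1-24 FREE]
malloc(11): first-fit scan over [0-0 ALLOC][1-24 FREE] -> 1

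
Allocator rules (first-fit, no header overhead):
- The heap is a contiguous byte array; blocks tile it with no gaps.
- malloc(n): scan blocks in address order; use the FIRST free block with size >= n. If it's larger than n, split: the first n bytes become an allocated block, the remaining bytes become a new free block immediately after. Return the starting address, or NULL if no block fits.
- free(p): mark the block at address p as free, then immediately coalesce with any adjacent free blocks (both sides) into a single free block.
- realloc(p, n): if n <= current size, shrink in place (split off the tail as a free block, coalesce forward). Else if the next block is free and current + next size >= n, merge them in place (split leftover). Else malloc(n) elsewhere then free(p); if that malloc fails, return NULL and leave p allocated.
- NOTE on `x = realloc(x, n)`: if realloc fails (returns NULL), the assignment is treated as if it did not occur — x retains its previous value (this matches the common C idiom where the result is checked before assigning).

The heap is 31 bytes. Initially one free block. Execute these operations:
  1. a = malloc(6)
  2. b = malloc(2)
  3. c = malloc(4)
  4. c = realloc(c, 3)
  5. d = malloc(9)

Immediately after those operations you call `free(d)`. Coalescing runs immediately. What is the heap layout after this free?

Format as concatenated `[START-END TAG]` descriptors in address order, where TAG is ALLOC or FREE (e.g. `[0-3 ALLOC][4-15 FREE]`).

Op 1: a = malloc(6) -> a = 0; heap: [0-5 ALLOC][6-30 FREE]
Op 2: b = malloc(2) -> b = 6; heap: [0-5 ALLOC][6-7 ALLOC][8-30 FREE]
Op 3: c = malloc(4) -> c = 8; heap: [0-5 ALLOC][6-7 ALLOC][8-11 ALLOC][12-30 FREE]
Op 4: c = realloc(c, 3) -> c = 8; heap: [0-5 ALLOC][6-7 ALLOC][8-10 ALLOC][11-30 FREE]
Op 5: d = malloc(9) -> d = 11; heap: [0-5 ALLOC][6-7 ALLOC][8-10 ALLOC][11-19 ALLOC][20-30 FREE]
free(d): d = 11 -> block [11-19 ALLOC]; mark free, coalesce with adjacent free neighbors -> [0-5 ALLOC][6-7 ALLOC][8-10 ALLOC][11-30 FREE]

Answer: [0-5 ALLOC][6-7 ALLOC][8-10 ALLOC][11-30 FREE]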